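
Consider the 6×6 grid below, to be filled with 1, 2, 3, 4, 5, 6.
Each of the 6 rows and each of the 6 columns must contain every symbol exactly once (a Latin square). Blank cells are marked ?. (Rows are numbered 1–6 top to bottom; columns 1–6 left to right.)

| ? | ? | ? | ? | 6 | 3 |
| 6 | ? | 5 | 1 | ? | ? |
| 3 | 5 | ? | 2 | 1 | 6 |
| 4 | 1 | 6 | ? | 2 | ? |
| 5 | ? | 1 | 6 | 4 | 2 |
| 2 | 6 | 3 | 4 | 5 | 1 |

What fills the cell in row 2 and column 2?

2

Row 1, column 1: row 1 has {3, 6} and column 1 has {2, 3, 4, 5, 6}, leaving only 1.
Row 1, column 4: row 1 has {1, 3, 6} and column 4 has {1, 2, 4, 6}, leaving only 5.
Row 2, column 5: row 2 has {1, 5, 6} and column 5 has {1, 2, 4, 5, 6}, leaving only 3.
Row 2, column 6: row 2 has {1, 3, 5, 6} and column 6 has {1, 2, 3, 6}, leaving only 4.
Row 2 already has {1, 3, 4, 5, 6} and column 2 already has {1, 5, 6}, so row 2, column 2 must be 2.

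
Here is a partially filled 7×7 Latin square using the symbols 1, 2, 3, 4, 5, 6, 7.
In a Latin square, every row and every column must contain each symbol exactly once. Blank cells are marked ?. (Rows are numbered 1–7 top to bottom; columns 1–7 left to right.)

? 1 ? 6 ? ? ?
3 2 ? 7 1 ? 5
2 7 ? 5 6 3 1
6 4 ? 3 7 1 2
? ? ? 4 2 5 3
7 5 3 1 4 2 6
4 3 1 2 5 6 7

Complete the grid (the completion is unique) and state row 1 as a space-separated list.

Row 1, column 1: row 1 has {1, 6} and column 1 has {2, 3, 4, 6, 7}, leaving only 5.
Row 1, column 5: row 1 has {1, 5, 6} and column 5 has {1, 2, 4, 5, 6, 7}, leaving only 3.
Row 1, column 7: row 1 has {1, 3, 5, 6} and column 7 has {1, 2, 3, 5, 6, 7}, leaving only 4.
Row 1, column 6: row 1 has {1, 3, 4, 5, 6} and column 6 has {1, 2, 3, 5, 6}, leaving only 7.
Row 1, column 3: row 1 has {1, 3, 4, 5, 6, 7} and column 3 has {1, 3}, leaving only 2.
So row 1 reads: 5 1 2 6 3 7 4.

5 1 2 6 3 7 4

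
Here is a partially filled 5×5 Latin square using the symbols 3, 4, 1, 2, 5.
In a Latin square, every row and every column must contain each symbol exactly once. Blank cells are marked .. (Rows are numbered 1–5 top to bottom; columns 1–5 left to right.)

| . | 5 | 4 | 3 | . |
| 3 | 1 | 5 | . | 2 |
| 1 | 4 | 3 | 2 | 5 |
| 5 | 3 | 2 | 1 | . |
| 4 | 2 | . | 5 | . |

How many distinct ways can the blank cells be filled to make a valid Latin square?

1

Row 1, column 1: eliminating its row and column leaves {2}.
Row 1, column 5: eliminating its row and column leaves {1}.
Row 2, column 4: eliminating its row and column leaves {4}.
Row 4, column 5: eliminating its row and column leaves {4}.
Row 5, column 3: eliminating its row and column leaves {1}.
Row 5, column 5: eliminating its row and column leaves {3, 1}.
Only one assignment across all blanks avoids any row or column repeat, giving 1 completion.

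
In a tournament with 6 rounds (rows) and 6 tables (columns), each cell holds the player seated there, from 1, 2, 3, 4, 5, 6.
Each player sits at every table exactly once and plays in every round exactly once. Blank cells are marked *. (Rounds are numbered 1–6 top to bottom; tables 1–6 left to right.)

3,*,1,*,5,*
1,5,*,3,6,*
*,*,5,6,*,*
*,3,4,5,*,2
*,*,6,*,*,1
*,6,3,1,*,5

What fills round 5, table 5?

3

Round 2, table 3: round 2 has {1, 3, 5, 6} and table 3 has {1, 3, 4, 5, 6}, leaving only 2.
Round 2, table 6: round 2 has {1, 2, 3, 5, 6} and table 6 has {1, 2, 5}, leaving only 4.
Round 1, table 6: round 1 has {1, 3, 5} and table 6 has {1, 2, 4, 5}, leaving only 6.
Round 3, table 6: round 3 has {5, 6} and table 6 has {1, 2, 4, 5, 6}, leaving only 3.
Round 4, table 1: round 4 has {2, 3, 4, 5} and table 1 has {1, 3}, leaving only 6.
Round 4, table 5: round 4 has {2, 3, 4, 5, 6} and table 5 has {5, 6}, leaving only 1.
Round 5, table 5 is narrowed to {2, 3, 4}.
If it were 2, then round 6, table 5 would be left with no valid symbol.
If it were 4, then round 6, table 5 would be left with no valid symbol.
So round 5, table 5 must be 3.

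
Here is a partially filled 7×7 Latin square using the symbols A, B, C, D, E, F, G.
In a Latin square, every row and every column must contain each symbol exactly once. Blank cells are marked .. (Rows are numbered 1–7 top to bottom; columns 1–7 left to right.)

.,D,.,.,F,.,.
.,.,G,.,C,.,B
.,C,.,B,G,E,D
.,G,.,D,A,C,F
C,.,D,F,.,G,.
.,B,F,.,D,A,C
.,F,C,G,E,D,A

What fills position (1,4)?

C

Row 1, column 6: row 1 has {D, F} and column 6 has {A, C, D, E, G}, leaving only B.
Row 2, column 6: row 2 has {B, C, G} and column 6 has {A, B, C, D, E, G}, leaving only F.
Row 3, column 3: row 3 has {B, C, D, E, G} and column 3 has {C, D, F, G}, leaving only A.
Row 1, column 3: row 1 has {B, D, F} and column 3 has {A, C, D, F, G}, leaving only E.
Row 1, column 7: row 1 has {B, D, E, F} and column 7 has {A, B, C, D, F}, leaving only G.
Row 1, column 1: row 1 has {B, D, E, F, G} and column 1 has {C}, leaving only A.
Row 1 already has {A, B, D, E, F, G} and column 4 already has {B, D, F, G}, so row 1, column 4 must be C.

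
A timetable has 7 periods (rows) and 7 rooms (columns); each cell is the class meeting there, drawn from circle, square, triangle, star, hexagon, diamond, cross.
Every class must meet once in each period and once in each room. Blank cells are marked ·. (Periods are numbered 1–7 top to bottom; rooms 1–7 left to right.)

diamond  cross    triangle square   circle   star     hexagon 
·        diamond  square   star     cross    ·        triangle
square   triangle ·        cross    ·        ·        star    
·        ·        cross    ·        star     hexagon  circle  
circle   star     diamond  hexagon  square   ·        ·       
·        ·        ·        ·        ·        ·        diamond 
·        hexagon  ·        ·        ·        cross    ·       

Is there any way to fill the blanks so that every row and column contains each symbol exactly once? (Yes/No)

Period 2, room 1: period 2 has {square, triangle, star, diamond, cross} and room 1 has {circle, square, diamond}, so it must be hexagon.
Period 2, room 6: period 2 has {square, triangle, star, hexagon, diamond, cross} and room 6 has {star, hexagon, cross}, so it must be circle.
Period 3, room 6: period 3 has {square, triangle, star, cross} and room 6 has {circle, star, hexagon, cross}, so it must be diamond.
Period 3, room 5: period 3 has {square, triangle, star, diamond, cross} and room 5 has {circle, square, star, cross}, so it must be hexagon.
Period 3, room 3: period 3 has {square, triangle, star, hexagon, diamond, cross} and room 3 has {square, triangle, diamond, cross}, so it must be circle.
Period 4, room 1: period 4 has {circle, star, hexagon, cross} and room 1 has {circle, square, hexagon, diamond}, so it must be triangle.
Period 4, room 2: period 4 has {circle, triangle, star, hexagon, cross} and room 2 has {triangle, star, hexagon, diamond, cross}, so it must be square.
Period 4, room 4: period 4 has {circle, square, triangle, star, hexagon, cross} and room 4 has {square, star, hexagon, cross}, so it must be diamond.
Period 5, room 6: period 5 has {circle, square, star, hexagon, diamond} and room 6 has {circle, star, hexagon, diamond, cross}, so it must be triangle.
Period 5, room 7: period 5 has {circle, square, triangle, star, hexagon, diamond} and room 7 has {circle, triangle, star, hexagon, diamond}, so it must be cross.
Period 6, room 2: period 6 has {diamond} and room 2 has {square, triangle, star, hexagon, diamond, cross}, so it must be circle.
Period 6, room 4: period 6 has {circle, diamond} and room 4 has {square, star, hexagon, diamond, cross}, so it must be triangle.
Now period 6, room 5: period 6 together with room 5 already contain {circle, square, triangle, star, hexagon, diamond, cross} — every symbol — so nothing can go there. The grid has no valid completion.

No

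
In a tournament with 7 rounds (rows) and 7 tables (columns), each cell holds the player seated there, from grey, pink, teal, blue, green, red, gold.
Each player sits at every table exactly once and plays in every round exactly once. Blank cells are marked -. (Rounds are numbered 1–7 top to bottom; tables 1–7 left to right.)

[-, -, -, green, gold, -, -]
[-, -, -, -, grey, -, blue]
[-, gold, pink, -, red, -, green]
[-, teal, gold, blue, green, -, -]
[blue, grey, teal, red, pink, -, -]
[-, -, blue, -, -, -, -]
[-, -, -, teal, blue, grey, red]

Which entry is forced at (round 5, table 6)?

green

Round 3, table 4: round 3 has {pink, green, red, gold} and table 4 has {teal, blue, green, red}, leaving only grey.
Round 3, table 1: round 3 has {grey, pink, green, red, gold} and table 1 has {blue}, leaving only teal.
Round 3, table 6: round 3 has {grey, pink, teal, green, red, gold} and table 6 has {grey}, leaving only blue.
Round 5, table 7: round 5 has {grey, pink, teal, blue, red} and table 7 has {blue, green, red}, leaving only gold.
Round 5 already has {grey, pink, teal, blue, red, gold} and table 6 already has {grey, blue}, so round 5, table 6 must be green.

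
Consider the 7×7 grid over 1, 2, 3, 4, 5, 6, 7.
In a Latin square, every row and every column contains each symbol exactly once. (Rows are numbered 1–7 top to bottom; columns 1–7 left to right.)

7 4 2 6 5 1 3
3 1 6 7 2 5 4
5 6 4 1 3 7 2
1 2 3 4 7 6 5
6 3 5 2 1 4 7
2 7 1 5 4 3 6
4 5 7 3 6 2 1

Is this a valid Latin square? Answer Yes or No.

Yes

Each row is a permutation of the 7 symbols, and so is each column.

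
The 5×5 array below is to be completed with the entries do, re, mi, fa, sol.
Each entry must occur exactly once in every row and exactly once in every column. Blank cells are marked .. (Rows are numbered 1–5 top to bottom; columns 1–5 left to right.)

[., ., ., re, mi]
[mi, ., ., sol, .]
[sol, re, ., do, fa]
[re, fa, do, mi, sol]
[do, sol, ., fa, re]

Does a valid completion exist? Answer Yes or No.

Row 1, column 1: row 1 has {re, mi} and column 1 has {do, re, mi, sol}, so it must be fa.
Row 1, column 2: row 1 has {re, mi, fa} and column 2 has {re, fa, sol}, so it must be do.
Now row 2, column 2: row 2 together with column 2 already contain {do, re, mi, fa, sol} — every symbol — so nothing can go there. The grid has no valid completion.

No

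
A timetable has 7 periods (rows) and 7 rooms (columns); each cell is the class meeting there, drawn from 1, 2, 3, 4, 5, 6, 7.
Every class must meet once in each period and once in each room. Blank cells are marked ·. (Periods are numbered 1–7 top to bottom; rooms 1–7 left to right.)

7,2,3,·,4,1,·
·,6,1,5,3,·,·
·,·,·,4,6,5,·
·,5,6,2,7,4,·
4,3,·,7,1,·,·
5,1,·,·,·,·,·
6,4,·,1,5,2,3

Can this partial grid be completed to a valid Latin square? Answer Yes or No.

Period 1, room 4: period 1 has {1, 2, 3, 4, 7} and room 4 has {1, 2, 4, 5, 7}, so it must be 6.
Period 1, room 7: period 1 has {1, 2, 3, 4, 6, 7} and room 7 has {3}, so it must be 5.
Period 2, room 1: period 2 has {1, 3, 5, 6} and room 1 has {4, 5, 6, 7}, so it must be 2.
Period 2, room 6: period 2 has {1, 2, 3, 5, 6} and room 6 has {1, 2, 4, 5}, so it must be 7.
Period 2, room 7: period 2 has {1, 2, 3, 5, 6, 7} and room 7 has {3, 5}, so it must be 4.
Period 3, room 2: period 3 has {4, 5, 6} and room 2 has {1, 2, 3, 4, 5, 6}, so it must be 7.
Period 3, room 3: period 3 has {4, 5, 6, 7} and room 3 has {1, 3, 6}, so it must be 2.
Period 3, room 7: period 3 has {2, 4, 5, 6, 7} and room 7 has {3, 4, 5}, so it must be 1.
Now period 4, room 7: period 4 together with room 7 already contain {1, 2, 3, 4, 5, 6, 7} — every symbol — so nothing can go there. The grid has no valid completion.

No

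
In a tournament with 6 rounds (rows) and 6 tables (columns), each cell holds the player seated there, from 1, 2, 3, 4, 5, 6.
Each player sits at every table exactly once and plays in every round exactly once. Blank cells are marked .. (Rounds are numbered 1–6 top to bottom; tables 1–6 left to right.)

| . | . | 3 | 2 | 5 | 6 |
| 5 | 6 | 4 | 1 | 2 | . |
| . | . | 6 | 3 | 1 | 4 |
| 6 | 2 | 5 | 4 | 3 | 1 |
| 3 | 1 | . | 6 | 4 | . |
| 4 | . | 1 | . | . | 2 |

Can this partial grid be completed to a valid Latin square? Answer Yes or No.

No round or table among the givens repeats a symbol, and propagating forced cells runs into no contradiction.
One valid completion exists (for instance, 1 4 3 2 5 6 / 5 6 4 1 2 3 / 2 5 6 3 1 4 / 6 2 5 4 3 1 / 3 1 2 6 4 5 / 4 3 1 5 6 2).

Yes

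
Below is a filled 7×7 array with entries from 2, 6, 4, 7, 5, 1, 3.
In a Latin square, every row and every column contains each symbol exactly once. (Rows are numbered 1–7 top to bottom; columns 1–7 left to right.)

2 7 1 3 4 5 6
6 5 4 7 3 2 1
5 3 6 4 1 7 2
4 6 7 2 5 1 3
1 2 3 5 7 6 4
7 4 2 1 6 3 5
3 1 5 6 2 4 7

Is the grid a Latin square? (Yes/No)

Each row is a permutation of the 7 symbols, and so is each column.

Yes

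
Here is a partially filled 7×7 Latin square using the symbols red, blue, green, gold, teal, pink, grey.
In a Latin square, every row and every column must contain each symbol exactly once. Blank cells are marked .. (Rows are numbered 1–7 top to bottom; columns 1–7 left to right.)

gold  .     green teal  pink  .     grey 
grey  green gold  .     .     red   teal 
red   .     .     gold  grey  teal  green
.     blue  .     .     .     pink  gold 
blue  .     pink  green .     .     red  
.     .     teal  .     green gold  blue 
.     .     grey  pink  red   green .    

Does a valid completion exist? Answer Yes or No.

Row 7, column 7: row 7 together with column 7 already contain {red, blue, green, gold, teal, pink, grey} — every symbol — so nothing can go there. The grid has no valid completion.

No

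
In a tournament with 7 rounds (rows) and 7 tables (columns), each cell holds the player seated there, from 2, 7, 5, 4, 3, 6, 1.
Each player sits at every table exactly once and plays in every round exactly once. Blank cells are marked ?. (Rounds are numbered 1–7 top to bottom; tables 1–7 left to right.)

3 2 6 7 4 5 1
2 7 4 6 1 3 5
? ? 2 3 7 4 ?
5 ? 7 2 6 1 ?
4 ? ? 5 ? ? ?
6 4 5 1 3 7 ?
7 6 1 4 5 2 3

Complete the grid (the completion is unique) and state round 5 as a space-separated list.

4 1 3 5 2 6 7

Round 5, table 3: round 5 has {5, 4} and table 3 has {2, 7, 5, 4, 6, 1}, leaving only 3.
Round 5, table 2: round 5 has {5, 4, 3} and table 2 has {2, 7, 4, 6}, leaving only 1.
Round 5, table 5: round 5 has {5, 4, 3, 1} and table 5 has {7, 5, 4, 3, 6, 1}, leaving only 2.
Round 5, table 6: round 5 has {2, 5, 4, 3, 1} and table 6 has {2, 7, 5, 4, 3, 1}, leaving only 6.
Round 5, table 7: round 5 has {2, 5, 4, 3, 6, 1} and table 7 has {5, 3, 1}, leaving only 7.
So round 5 reads: 4 1 3 5 2 6 7.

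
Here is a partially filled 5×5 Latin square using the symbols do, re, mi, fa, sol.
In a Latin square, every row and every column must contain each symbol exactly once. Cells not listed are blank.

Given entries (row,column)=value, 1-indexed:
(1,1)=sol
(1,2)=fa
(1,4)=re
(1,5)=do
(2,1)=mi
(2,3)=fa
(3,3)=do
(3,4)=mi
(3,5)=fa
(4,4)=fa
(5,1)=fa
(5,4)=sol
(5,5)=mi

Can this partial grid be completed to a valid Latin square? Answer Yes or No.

Yes

No row or column among the givens repeats a symbol, and propagating forced cells runs into no contradiction.
One valid completion exists (for instance, sol fa mi re do / mi re fa do sol / re sol do mi fa / do mi sol fa re / fa do re sol mi).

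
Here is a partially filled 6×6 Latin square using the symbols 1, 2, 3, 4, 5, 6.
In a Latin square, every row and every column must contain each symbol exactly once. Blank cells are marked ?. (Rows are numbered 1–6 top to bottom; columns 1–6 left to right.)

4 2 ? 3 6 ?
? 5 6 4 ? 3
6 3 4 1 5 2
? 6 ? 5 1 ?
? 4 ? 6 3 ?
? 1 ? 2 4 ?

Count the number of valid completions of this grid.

3

Row 1, column 3: eliminating its row and column leaves {1, 5}.
Row 1, column 6: eliminating its row and column leaves {1, 5}.
Row 2, column 1: eliminating its row and column leaves {1, 2}.
Row 2, column 5: eliminating its row and column leaves {2}.
Row 4, column 1: eliminating its row and column leaves {2, 3}.
Row 4, column 3: eliminating its row and column leaves {2, 3}.
Row 4, column 6: eliminating its row and column leaves {4}.
Row 5, column 1: eliminating its row and column leaves {1, 2, 5}.
Row 5, column 3: eliminating its row and column leaves {1, 2, 5}.
Row 5, column 6: eliminating its row and column leaves {1, 5}.
Row 6, column 1: eliminating its row and column leaves {3, 5}.
Row 6, column 3: eliminating its row and column leaves {3, 5}.
Row 6, column 6: eliminating its row and column leaves {5, 6}.
Enumerating the assignments across these blanks that avoid any row or column repeat gives 3 completions.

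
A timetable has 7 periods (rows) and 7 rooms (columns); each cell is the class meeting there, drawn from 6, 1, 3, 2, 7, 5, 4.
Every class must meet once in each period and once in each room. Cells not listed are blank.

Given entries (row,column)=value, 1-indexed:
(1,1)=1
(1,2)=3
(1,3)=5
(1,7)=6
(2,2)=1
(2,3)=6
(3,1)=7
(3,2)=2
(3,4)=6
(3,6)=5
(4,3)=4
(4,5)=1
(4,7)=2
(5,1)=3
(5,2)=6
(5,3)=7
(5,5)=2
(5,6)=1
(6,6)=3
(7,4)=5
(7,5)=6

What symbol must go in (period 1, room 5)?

7

Period 5, room 4: period 5 has {6, 1, 3, 2, 7} and room 4 has {6, 5}, leaving only 4.
Period 5, room 7: period 5 has {6, 1, 3, 2, 7, 4} and room 7 has {6, 2}, leaving only 5.
Period 1, room 5 is narrowed to {7, 4}.
If it were 4, propagating the remaining blanks reaches a contradiction.
So period 1, room 5 must be 7.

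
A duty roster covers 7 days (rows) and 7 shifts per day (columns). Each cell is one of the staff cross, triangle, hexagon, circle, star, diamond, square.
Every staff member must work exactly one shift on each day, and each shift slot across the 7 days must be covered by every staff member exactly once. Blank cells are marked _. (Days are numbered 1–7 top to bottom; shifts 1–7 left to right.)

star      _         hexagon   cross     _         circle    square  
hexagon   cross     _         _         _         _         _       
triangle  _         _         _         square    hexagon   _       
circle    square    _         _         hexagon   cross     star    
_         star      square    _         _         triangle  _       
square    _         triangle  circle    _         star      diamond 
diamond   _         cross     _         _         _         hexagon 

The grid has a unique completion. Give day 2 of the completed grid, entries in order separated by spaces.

hexagon cross circle square star diamond triangle

Day 4, shift 3: day 4 has {cross, hexagon, circle, star, square} and shift 3 has {cross, triangle, hexagon, square}, leaving only diamond.
Day 4, shift 4: day 4 has {cross, hexagon, circle, star, diamond, square} and shift 4 has {cross, circle}, leaving only triangle.
Day 5, shift 1: day 5 has {triangle, star, square} and shift 1 has {triangle, hexagon, circle, star, diamond, square}, leaving only cross.
Day 5, shift 7: day 5 has {cross, triangle, star, square} and shift 7 has {hexagon, star, diamond, square}, leaving only circle.
Day 2, shift 7: day 2 has {cross, hexagon} and shift 7 has {hexagon, circle, star, diamond, square}, leaving only triangle.
Day 3, shift 7: day 3 has {triangle, hexagon, square} and shift 7 has {triangle, hexagon, circle, star, diamond, square}, leaving only cross.
Day 5, shift 5: day 5 has {cross, triangle, circle, star, square} and shift 5 has {hexagon, square}, leaving only diamond.
Day 1, shift 5: day 1 has {cross, hexagon, circle, star, square} and shift 5 has {hexagon, diamond, square}, leaving only triangle.
Day 1, shift 2: day 1 has {cross, triangle, hexagon, circle, star, square} and shift 2 has {cross, star, square}, leaving only diamond.
Day 3, shift 2: day 3 has {cross, triangle, hexagon, square} and shift 2 has {cross, star, diamond, square}, leaving only circle.
Day 3, shift 3: day 3 has {cross, triangle, hexagon, circle, square} and shift 3 has {cross, triangle, hexagon, diamond, square}, leaving only star.
Day 2, shift 3: day 2 has {cross, triangle, hexagon} and shift 3 has {cross, triangle, hexagon, star, diamond, square}, leaving only circle.
Day 2, shift 5: day 2 has {cross, triangle, hexagon, circle} and shift 5 has {triangle, hexagon, diamond, square}, leaving only star.
Day 3, shift 4: day 3 has {cross, triangle, hexagon, circle, star, square} and shift 4 has {cross, triangle, circle}, leaving only diamond.
Day 2, shift 4: day 2 has {cross, triangle, hexagon, circle, star} and shift 4 has {cross, triangle, circle, diamond}, leaving only square.
Day 2, shift 6: day 2 has {cross, triangle, hexagon, circle, star, square} and shift 6 has {cross, triangle, hexagon, circle, star}, leaving only diamond.
So day 2 reads: hexagon cross circle square star diamond triangle.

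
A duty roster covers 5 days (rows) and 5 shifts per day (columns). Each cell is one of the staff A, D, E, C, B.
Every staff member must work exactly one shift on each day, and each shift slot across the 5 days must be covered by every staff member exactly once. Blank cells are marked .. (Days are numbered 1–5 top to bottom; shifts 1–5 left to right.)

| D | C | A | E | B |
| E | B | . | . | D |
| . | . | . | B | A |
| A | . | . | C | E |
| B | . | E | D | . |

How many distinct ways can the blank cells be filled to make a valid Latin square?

Day 2, shift 3: eliminating its day and shift leaves {C}.
Day 2, shift 4: eliminating its day and shift leaves {A}.
Day 3, shift 1: eliminating its day and shift leaves {C}.
Day 3, shift 2: eliminating its day and shift leaves {D, E}.
Day 3, shift 3: eliminating its day and shift leaves {D, C}.
Day 4, shift 2: eliminating its day and shift leaves {D}.
Day 4, shift 3: eliminating its day and shift leaves {D, B}.
Day 5, shift 2: eliminating its day and shift leaves {A}.
Day 5, shift 5: eliminating its day and shift leaves {C}.
Only one assignment across all blanks avoids any day or shift repeat, giving 1 completion.

1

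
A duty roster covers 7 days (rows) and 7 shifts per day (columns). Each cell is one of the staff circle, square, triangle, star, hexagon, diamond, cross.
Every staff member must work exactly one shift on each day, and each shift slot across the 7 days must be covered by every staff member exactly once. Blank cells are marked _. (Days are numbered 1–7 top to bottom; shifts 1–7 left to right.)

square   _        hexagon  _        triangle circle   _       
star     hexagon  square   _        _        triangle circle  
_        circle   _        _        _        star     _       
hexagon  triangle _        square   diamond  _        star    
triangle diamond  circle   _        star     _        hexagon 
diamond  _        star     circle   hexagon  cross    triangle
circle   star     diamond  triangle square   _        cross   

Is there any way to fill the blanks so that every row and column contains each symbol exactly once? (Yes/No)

Day 4, shift 6: day 4 together with shift 6 already contain {circle, square, triangle, star, hexagon, diamond, cross} — every symbol — so nothing can go there. The grid has no valid completion.

No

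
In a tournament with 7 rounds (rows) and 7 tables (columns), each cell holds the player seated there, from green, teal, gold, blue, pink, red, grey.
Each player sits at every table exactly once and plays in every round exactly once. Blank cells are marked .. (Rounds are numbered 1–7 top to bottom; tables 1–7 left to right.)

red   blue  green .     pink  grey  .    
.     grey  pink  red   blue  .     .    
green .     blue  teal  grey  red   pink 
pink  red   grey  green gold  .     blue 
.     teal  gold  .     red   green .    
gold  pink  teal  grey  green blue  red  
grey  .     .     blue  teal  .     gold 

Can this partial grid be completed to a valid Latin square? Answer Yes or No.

No round or table among the givens repeats a symbol, and propagating forced cells runs into no contradiction.
One valid completion exists (for instance, red blue green gold pink grey teal / teal grey pink red blue gold green / green gold blue teal grey red pink / pink red grey green gold teal blue / blue teal gold pink red green grey / gold pink teal grey green blue red / grey green red blue teal pink gold).

Yes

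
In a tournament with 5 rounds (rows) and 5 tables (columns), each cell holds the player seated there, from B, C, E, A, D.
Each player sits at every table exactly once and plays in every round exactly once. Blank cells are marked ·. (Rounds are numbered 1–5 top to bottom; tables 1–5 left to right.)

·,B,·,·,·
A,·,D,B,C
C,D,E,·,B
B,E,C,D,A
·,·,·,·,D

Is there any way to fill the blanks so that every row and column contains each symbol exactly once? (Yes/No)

Round 2, table 2: round 2 together with table 2 already contain {B, C, E, A, D} — every symbol — so nothing can go there. The grid has no valid completion.

No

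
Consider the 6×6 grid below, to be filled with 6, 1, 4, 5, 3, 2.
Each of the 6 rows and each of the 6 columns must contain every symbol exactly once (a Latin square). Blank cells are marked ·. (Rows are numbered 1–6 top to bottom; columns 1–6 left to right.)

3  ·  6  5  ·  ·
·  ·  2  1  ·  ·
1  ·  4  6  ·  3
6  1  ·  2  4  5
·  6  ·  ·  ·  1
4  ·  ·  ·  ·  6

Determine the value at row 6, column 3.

Row 2, column 1: row 2 has {1, 2} and column 1 has {6, 1, 4, 3}, leaving only 5.
Row 2, column 6: row 2 has {1, 5, 2} and column 6 has {6, 1, 5, 3}, leaving only 4.
Row 1, column 6: row 1 has {6, 5, 3} and column 6 has {6, 1, 4, 5, 3}, leaving only 2.
Row 1, column 2: row 1 has {6, 5, 3, 2} and column 2 has {6, 1}, leaving only 4.
Row 1, column 5: row 1 has {6, 4, 5, 3, 2} and column 5 has {4}, leaving only 1.
Row 2, column 2: row 2 has {1, 4, 5, 2} and column 2 has {6, 1, 4}, leaving only 3.
Row 2, column 5: row 2 has {1, 4, 5, 3, 2} and column 5 has {1, 4}, leaving only 6.
Row 4, column 3: row 4 has {6, 1, 4, 5, 2} and column 3 has {6, 4, 2}, leaving only 3.
Row 5, column 1: row 5 has {6, 1} and column 1 has {6, 1, 4, 5, 3}, leaving only 2.
Row 5, column 3: row 5 has {6, 1, 2} and column 3 has {6, 4, 3, 2}, leaving only 5.
Row 6 already has {6, 4} and column 3 already has {6, 4, 5, 3, 2}, so row 6, column 3 must be 1.

1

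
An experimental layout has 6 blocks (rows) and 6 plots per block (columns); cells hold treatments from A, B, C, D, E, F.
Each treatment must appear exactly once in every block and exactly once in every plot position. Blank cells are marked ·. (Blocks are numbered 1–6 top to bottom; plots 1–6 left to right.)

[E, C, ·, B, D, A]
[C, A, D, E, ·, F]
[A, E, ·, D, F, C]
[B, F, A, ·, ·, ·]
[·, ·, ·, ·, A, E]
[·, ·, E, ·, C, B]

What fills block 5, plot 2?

Block 1, plot 3: block 1 has {A, B, C, D, E} and plot 3 has {A, D, E}, leaving only F.
Block 2, plot 5: block 2 has {A, C, D, E, F} and plot 5 has {A, C, D, F}, leaving only B.
Block 3, plot 3: block 3 has {A, C, D, E, F} and plot 3 has {A, D, E, F}, leaving only B.
Block 4, plot 4: block 4 has {A, B, F} and plot 4 has {B, D, E}, leaving only C.
Block 4, plot 5: block 4 has {A, B, C, F} and plot 5 has {A, B, C, D, F}, leaving only E.
Block 4, plot 6: block 4 has {A, B, C, E, F} and plot 6 has {A, B, C, E, F}, leaving only D.
Block 5, plot 3: block 5 has {A, E} and plot 3 has {A, B, D, E, F}, leaving only C.
Block 5, plot 4: block 5 has {A, C, E} and plot 4 has {B, C, D, E}, leaving only F.
Block 5, plot 1: block 5 has {A, C, E, F} and plot 1 has {A, B, C, E}, leaving only D.
Block 5 already has {A, C, D, E, F} and plot 2 already has {A, C, E, F}, so block 5, plot 2 must be B.

B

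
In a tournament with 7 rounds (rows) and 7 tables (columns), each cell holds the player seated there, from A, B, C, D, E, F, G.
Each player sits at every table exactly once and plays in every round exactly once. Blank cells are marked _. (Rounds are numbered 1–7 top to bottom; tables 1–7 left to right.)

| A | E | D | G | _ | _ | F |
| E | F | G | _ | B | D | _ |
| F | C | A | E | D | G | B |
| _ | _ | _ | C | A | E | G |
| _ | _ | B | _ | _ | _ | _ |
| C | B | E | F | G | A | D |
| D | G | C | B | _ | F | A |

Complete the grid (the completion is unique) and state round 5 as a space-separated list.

G A B D F C E

Round 5, table 1: round 5 has {B} and table 1 has {A, C, D, E, F}, leaving only G.
Round 5, table 6: round 5 has {B, G} and table 6 has {A, D, E, F, G}, leaving only C.
Round 5, table 7: round 5 has {B, C, G} and table 7 has {A, B, D, F, G}, leaving only E.
Round 5, table 5: round 5 has {B, C, E, G} and table 5 has {A, B, D, G}, leaving only F.
Round 1, table 5: round 1 has {A, D, E, F, G} and table 5 has {A, B, D, F, G}, leaving only C.
Round 1, table 6: round 1 has {A, C, D, E, F, G} and table 6 has {A, C, D, E, F, G}, leaving only B.
Round 2, table 4: round 2 has {B, D, E, F, G} and table 4 has {B, C, E, F, G}, leaving only A.
Round 5, table 4: round 5 has {B, C, E, F, G} and table 4 has {A, B, C, E, F, G}, leaving only D.
Round 5, table 2: round 5 has {B, C, D, E, F, G} and table 2 has {B, C, E, F, G}, leaving only A.
So round 5 reads: G A B D F C E.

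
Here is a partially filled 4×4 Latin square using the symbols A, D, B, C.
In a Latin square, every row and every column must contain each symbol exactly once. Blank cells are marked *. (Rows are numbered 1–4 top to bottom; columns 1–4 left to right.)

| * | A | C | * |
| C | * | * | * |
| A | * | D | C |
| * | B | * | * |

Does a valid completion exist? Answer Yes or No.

Row 3, column 2: row 3 together with column 2 already contain {A, D, B, C} — every symbol — so nothing can go there. The grid has no valid completion.

No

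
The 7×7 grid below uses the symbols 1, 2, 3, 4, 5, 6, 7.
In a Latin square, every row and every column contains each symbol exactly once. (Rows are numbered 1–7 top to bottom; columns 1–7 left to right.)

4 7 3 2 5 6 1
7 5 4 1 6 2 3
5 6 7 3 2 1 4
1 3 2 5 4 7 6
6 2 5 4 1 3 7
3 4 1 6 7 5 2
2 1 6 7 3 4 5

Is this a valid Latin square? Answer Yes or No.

Yes

Each row is a permutation of the 7 symbols, and so is each column.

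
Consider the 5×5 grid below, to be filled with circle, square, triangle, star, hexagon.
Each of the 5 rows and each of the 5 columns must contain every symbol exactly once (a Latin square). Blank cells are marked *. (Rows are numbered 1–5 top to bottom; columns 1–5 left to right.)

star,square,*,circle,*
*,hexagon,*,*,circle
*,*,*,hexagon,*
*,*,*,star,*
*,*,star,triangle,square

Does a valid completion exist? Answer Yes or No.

No

Row 2, column 4: row 2 has {circle, hexagon} and column 4 has {circle, triangle, star, hexagon}, so it must be square.
Row 2, column 1: row 2 has {circle, square, hexagon} and column 1 has {star}, so it must be triangle.
Now row 2, column 3: row 2 together with column 3 already contain {circle, square, triangle, star, hexagon} — every symbol — so nothing can go there. The grid has no valid completion.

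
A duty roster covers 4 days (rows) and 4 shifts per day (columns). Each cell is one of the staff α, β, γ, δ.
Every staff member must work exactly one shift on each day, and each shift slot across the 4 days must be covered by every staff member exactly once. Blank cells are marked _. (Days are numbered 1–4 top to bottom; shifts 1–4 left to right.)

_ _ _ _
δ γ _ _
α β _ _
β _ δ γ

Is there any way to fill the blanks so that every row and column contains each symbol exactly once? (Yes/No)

No day or shift among the givens repeats a symbol, and propagating forced cells runs into no contradiction.
One valid completion exists (for instance, γ δ α β / δ γ β α / α β γ δ / β α δ γ).

Yes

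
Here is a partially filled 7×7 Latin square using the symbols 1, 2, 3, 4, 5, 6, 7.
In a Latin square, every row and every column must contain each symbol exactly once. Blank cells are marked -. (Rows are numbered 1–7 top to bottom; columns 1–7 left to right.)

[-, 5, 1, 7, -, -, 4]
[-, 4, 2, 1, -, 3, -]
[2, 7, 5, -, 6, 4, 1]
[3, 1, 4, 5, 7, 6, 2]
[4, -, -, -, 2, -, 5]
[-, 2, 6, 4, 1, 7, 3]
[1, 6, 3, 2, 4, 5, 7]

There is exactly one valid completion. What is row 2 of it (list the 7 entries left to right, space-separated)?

7 4 2 1 5 3 6

Row 2, column 5: row 2 has {1, 2, 3, 4} and column 5 has {1, 2, 4, 6, 7}, leaving only 5.
Row 2, column 7: row 2 has {1, 2, 3, 4, 5} and column 7 has {1, 2, 3, 4, 5, 7}, leaving only 6.
Row 2, column 1: row 2 has {1, 2, 3, 4, 5, 6} and column 1 has {1, 2, 3, 4}, leaving only 7.
So row 2 reads: 7 4 2 1 5 3 6.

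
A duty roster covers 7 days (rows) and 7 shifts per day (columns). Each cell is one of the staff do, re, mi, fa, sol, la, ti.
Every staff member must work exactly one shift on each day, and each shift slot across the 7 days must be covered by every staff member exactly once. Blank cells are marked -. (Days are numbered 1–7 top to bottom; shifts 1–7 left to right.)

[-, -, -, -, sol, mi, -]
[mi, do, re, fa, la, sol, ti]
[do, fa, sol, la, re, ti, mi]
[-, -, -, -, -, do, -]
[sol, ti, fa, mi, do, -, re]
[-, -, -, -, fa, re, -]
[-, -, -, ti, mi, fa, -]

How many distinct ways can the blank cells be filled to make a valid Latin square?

11

Day 1, shift 1: eliminating its day and shift leaves {re, fa, la, ti}.
Day 1, shift 2: eliminating its day and shift leaves {re, la}.
Day 1, shift 3: eliminating its day and shift leaves {do, la, ti}.
Day 1, shift 4: eliminating its day and shift leaves {do, re}.
Day 1, shift 7: eliminating its day and shift leaves {do, fa, la}.
Day 4, shift 1: eliminating its day and shift leaves {re, fa, la, ti}.
Day 4, shift 2: eliminating its day and shift leaves {re, mi, sol, la}.
Day 4, shift 3: eliminating its day and shift leaves {mi, la, ti}.
Day 4, shift 4: eliminating its day and shift leaves {re, sol}.
Day 4, shift 5: eliminating its day and shift leaves {ti}.
Day 4, shift 7: eliminating its day and shift leaves {fa, sol, la}.
Day 5, shift 6: eliminating its day and shift leaves {la}.
Day 6, shift 1: eliminating its day and shift leaves {la, ti}.
Day 6, shift 2: eliminating its day and shift leaves {mi, sol, la}.
Day 6, shift 3: eliminating its day and shift leaves {do, mi, la, ti}.
Day 6, shift 4: eliminating its day and shift leaves {do, sol}.
Day 6, shift 7: eliminating its day and shift leaves {do, sol, la}.
Day 7, shift 1: eliminating its day and shift leaves {re, la}.
Day 7, shift 2: eliminating its day and shift leaves {re, sol, la}.
Day 7, shift 3: eliminating its day and shift leaves {do, la}.
Day 7, shift 7: eliminating its day and shift leaves {do, sol, la}.
Enumerating the assignments across these blanks that avoid any day or shift repeat gives 11 completions.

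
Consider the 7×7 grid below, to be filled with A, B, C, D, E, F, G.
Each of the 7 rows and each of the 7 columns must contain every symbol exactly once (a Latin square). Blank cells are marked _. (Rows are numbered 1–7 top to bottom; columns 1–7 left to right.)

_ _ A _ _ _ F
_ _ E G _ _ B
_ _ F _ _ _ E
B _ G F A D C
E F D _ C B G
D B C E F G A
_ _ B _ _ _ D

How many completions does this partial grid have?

8

Row 1, column 1: eliminating its row and column leaves {C, G}.
Row 1, column 2: eliminating its row and column leaves {C, D, E, G}.
Row 1, column 4: eliminating its row and column leaves {B, C, D}.
Row 1, column 5: eliminating its row and column leaves {B, D, E, G}.
Row 1, column 6: eliminating its row and column leaves {C, E}.
Row 2, column 1: eliminating its row and column leaves {A, C, F}.
Row 2, column 2: eliminating its row and column leaves {A, C, D}.
Row 2, column 5: eliminating its row and column leaves {D}.
Row 2, column 6: eliminating its row and column leaves {A, C, F}.
Row 3, column 1: eliminating its row and column leaves {A, C, G}.
Row 3, column 2: eliminating its row and column leaves {A, C, D, G}.
Row 3, column 4: eliminating its row and column leaves {A, B, C, D}.
Row 3, column 5: eliminating its row and column leaves {B, D, G}.
Row 3, column 6: eliminating its row and column leaves {A, C}.
Row 4, column 2: eliminating its row and column leaves {E}.
Row 5, column 4: eliminating its row and column leaves {A}.
Row 7, column 1: eliminating its row and column leaves {A, C, F, G}.
Row 7, column 2: eliminating its row and column leaves {A, C, E, G}.
Row 7, column 4: eliminating its row and column leaves {A, C}.
Row 7, column 5: eliminating its row and column leaves {E, G}.
Row 7, column 6: eliminating its row and column leaves {A, C, E, F}.
Enumerating the assignments across these blanks that avoid any row or column repeat gives 8 completions.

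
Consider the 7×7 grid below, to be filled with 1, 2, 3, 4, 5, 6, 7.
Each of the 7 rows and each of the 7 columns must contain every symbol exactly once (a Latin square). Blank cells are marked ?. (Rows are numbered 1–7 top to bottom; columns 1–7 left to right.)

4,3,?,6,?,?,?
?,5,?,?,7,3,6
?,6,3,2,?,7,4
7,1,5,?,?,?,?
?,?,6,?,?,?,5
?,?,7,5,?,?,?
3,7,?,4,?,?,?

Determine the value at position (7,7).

Row 2, column 4: row 2 has {3, 5, 6, 7} and column 4 has {2, 4, 5, 6}, leaving only 1.
Row 2, column 1: row 2 has {1, 3, 5, 6, 7} and column 1 has {3, 4, 7}, leaving only 2.
Row 2, column 3: row 2 has {1, 2, 3, 5, 6, 7} and column 3 has {3, 5, 6, 7}, leaving only 4.
Row 4, column 4: row 4 has {1, 5, 7} and column 4 has {1, 2, 4, 5, 6}, leaving only 3.
Row 4, column 7: row 4 has {1, 3, 5, 7} and column 7 has {4, 5, 6}, leaving only 2.
Row 7 already has {3, 4, 7} and column 7 already has {2, 4, 5, 6}, so row 7, column 7 must be 1.

1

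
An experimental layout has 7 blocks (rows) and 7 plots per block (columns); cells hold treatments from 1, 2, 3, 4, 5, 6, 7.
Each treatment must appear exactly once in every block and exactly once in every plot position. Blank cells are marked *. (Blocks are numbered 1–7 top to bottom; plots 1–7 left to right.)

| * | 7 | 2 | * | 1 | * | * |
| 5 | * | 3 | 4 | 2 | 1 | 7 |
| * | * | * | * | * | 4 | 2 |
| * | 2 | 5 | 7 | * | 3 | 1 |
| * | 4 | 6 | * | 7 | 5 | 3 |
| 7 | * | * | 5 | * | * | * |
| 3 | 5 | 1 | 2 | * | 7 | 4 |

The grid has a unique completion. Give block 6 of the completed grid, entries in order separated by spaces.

Block 6, plot 3: block 6 has {5, 7} and plot 3 has {1, 2, 3, 5, 6}, leaving only 4.
Block 6, plot 7: block 6 has {4, 5, 7} and plot 7 has {1, 2, 3, 4, 7}, leaving only 6.
Block 6, plot 5: block 6 has {4, 5, 6, 7} and plot 5 has {1, 2, 7}, leaving only 3.
Block 6, plot 2: block 6 has {3, 4, 5, 6, 7} and plot 2 has {2, 4, 5, 7}, leaving only 1.
Block 6, plot 6: block 6 has {1, 3, 4, 5, 6, 7} and plot 6 has {1, 3, 4, 5, 7}, leaving only 2.
So block 6 reads: 7 1 4 5 3 2 6.

7 1 4 5 3 2 6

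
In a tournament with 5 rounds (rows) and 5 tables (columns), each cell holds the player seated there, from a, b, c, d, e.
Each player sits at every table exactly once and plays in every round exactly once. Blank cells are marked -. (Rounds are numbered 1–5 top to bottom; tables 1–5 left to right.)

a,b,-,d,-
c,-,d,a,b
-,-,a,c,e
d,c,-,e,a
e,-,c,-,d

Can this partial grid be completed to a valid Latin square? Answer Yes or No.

No round or table among the givens repeats a symbol, and propagating forced cells runs into no contradiction.
One valid completion exists (for instance, a b e d c / c e d a b / b d a c e / d c b e a / e a c b d).

Yes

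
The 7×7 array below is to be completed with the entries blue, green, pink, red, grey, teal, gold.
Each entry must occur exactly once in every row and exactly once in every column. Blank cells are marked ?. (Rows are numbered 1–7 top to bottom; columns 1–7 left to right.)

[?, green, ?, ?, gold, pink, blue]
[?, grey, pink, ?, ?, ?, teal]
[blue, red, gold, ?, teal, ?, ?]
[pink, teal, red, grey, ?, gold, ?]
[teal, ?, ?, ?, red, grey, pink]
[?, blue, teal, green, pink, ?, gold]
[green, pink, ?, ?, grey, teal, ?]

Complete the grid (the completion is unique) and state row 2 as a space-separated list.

Row 1, column 3: row 1 has {blue, green, pink, gold} and column 3 has {pink, red, teal, gold}, leaving only grey.
Row 1, column 1: row 1 has {blue, green, pink, grey, gold} and column 1 has {blue, green, pink, teal}, leaving only red.
Row 2, column 1: row 2 has {pink, grey, teal} and column 1 has {blue, green, pink, red, teal}, leaving only gold.
Row 1, column 4: row 1 has {blue, green, pink, red, grey, gold} and column 4 has {green, grey}, leaving only teal.
Row 3, column 4: row 3 has {blue, red, teal, gold} and column 4 has {green, grey, teal}, leaving only pink.
Row 3, column 6: row 3 has {blue, pink, red, teal, gold} and column 6 has {pink, grey, teal, gold}, leaving only green.
Row 3, column 7: row 3 has {blue, green, pink, red, teal, gold} and column 7 has {blue, pink, teal, gold}, leaving only grey.
Row 4, column 7: row 4 has {pink, red, grey, teal, gold} and column 7 has {blue, pink, grey, teal, gold}, leaving only green.
Row 4, column 5: row 4 has {green, pink, red, grey, teal, gold} and column 5 has {pink, red, grey, teal, gold}, leaving only blue.
Row 2, column 5: row 2 has {pink, grey, teal, gold} and column 5 has {blue, pink, red, grey, teal, gold}, leaving only green.
Row 5, column 2: row 5 has {pink, red, grey, teal} and column 2 has {blue, green, pink, red, grey, teal}, leaving only gold.
Row 5, column 4: row 5 has {pink, red, grey, teal, gold} and column 4 has {green, pink, grey, teal}, leaving only blue.
Row 2, column 4: row 2 has {green, pink, grey, teal, gold} and column 4 has {blue, green, pink, grey, teal}, leaving only red.
Row 2, column 6: row 2 has {green, pink, red, grey, teal, gold} and column 6 has {green, pink, grey, teal, gold}, leaving only blue.
So row 2 reads: gold grey pink red green blue teal.

gold grey pink red green blue teal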